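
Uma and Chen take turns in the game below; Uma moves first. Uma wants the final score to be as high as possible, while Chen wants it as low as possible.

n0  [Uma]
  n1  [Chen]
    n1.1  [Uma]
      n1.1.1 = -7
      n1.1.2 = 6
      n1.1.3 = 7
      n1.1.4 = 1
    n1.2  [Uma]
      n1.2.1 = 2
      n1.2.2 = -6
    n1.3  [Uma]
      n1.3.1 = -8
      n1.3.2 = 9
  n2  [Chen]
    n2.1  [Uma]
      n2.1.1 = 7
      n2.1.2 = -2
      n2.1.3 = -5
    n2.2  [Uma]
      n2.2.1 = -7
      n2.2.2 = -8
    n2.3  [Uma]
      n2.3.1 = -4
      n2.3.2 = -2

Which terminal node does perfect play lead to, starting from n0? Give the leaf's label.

n1.2.1

n1.1 (Uma): max(-7, 6, 7, 1) = 7
n1.2 (Uma): max(2, -6) = 2
n1.3 (Uma): max(-8, 9) = 9
n1 (Chen): min(7, 2, 9) = 2
n2.1 (Uma): max(7, -2, -5) = 7
n2.2 (Uma): max(-7, -8) = -7
n2.3 (Uma): max(-4, -2) = -2
n2 (Chen): min(7, -7, -2) = -7
n0 (Uma): max(2, -7) = 2
At n0, Uma picks n1 (highest: 2).
At n1, Chen picks n1.2 (lowest: 2).
At n1.2, Uma picks n1.2.1 (highest: 2).
Terminal value 2.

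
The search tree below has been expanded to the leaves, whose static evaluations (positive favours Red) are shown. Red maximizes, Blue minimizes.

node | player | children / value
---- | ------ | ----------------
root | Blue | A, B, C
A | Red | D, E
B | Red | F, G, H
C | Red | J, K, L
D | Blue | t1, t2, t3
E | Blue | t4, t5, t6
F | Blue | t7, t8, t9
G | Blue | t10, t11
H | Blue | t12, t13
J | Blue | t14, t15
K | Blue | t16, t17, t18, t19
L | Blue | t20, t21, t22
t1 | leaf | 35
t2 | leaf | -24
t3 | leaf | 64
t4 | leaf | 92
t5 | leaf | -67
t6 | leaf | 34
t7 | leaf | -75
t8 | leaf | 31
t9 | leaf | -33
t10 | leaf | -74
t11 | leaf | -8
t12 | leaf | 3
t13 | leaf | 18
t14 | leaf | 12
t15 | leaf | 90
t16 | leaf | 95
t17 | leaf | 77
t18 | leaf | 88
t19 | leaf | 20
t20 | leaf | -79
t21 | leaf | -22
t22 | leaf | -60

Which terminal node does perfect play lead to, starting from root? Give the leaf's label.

t2

D (Blue): min(35, -24, 64) = -24
E (Blue): min(92, -67, 34) = -67
A (Red): max(-24, -67) = -24
F (Blue): min(-75, 31, -33) = -75
G (Blue): min(-74, -8) = -74
H (Blue): min(3, 18) = 3
B (Red): max(-75, -74, 3) = 3
J (Blue): min(12, 90) = 12
K (Blue): min(95, 77, 88, 20) = 20
L (Blue): min(-79, -22, -60) = -79
C (Red): max(12, 20, -79) = 20
root (Blue): min(-24, 3, 20) = -24
At root, Blue picks A (lowest: -24).
At A, Red picks D (highest: -24).
At D, Blue picks t2 (lowest: -24).
Terminal value -24.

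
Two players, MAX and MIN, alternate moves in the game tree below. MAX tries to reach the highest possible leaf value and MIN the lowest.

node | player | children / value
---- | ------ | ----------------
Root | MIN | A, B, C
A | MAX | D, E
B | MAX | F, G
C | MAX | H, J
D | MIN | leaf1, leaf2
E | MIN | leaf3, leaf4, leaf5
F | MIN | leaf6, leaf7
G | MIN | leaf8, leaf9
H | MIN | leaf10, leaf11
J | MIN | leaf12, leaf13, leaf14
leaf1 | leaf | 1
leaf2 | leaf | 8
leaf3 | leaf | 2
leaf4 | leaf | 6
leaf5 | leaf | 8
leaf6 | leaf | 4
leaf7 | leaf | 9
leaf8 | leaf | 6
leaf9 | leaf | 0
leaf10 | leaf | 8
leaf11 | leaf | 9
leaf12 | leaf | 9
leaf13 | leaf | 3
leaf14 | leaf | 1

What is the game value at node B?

F (MIN): min(4, 9) = 4
G (MIN): min(6, 0) = 0
B (MAX): max(4, 0) = 4

4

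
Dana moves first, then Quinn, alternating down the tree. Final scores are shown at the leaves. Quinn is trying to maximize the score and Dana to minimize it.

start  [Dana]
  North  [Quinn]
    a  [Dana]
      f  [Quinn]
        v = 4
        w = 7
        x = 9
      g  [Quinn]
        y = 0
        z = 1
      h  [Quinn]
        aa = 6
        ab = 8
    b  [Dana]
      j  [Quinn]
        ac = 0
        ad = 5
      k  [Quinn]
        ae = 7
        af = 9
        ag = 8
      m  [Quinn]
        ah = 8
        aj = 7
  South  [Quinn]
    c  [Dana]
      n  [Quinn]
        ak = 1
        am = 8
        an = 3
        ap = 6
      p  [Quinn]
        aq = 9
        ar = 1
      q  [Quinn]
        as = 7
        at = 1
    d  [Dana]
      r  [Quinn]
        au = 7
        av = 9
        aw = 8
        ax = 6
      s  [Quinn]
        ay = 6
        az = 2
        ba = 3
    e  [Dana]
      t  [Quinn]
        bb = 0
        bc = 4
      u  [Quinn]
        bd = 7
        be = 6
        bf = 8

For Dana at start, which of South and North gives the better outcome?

n (Quinn): max(1, 8, 3, 6) = 8
p (Quinn): max(9, 1) = 9
q (Quinn): max(7, 1) = 7
c (Dana): min(8, 9, 7) = 7
r (Quinn): max(7, 9, 8, 6) = 9
s (Quinn): max(6, 2, 3) = 6
d (Dana): min(9, 6) = 6
t (Quinn): max(0, 4) = 4
u (Quinn): max(7, 6, 8) = 8
e (Dana): min(4, 8) = 4
South (Quinn): max(7, 6, 4) = 7
f (Quinn): max(4, 7, 9) = 9
g (Quinn): max(0, 1) = 1
h (Quinn): max(6, 8) = 8
a (Dana): min(9, 1, 8) = 1
j (Quinn): max(0, 5) = 5
k (Quinn): max(7, 9, 8) = 9
m (Quinn): max(8, 7) = 8
b (Dana): min(5, 9, 8) = 5
North (Quinn): max(1, 5) = 5
Dana prefers the lower value; South=7, North=5. North is better since 5 < 7.

North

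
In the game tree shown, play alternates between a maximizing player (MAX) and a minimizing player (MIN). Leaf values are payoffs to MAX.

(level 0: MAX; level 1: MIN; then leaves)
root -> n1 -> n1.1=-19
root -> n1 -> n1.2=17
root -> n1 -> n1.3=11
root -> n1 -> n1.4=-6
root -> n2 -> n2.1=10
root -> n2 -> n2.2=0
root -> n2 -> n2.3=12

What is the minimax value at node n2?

0

n2 (MIN): min(10, 0, 12) = 0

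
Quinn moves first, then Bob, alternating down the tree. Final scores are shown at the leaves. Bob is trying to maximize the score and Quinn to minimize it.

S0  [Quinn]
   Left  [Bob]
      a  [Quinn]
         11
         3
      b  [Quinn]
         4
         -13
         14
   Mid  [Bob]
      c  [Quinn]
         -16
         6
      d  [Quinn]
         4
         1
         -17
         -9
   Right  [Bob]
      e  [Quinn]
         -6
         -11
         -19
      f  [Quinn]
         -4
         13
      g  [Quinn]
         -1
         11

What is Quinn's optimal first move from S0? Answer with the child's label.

a (Quinn): min(11, 3) = 3
b (Quinn): min(4, -13, 14) = -13
Left (Bob): max(3, -13) = 3
c (Quinn): min(-16, 6) = -16
d (Quinn): min(4, 1, -17, -9) = -17
Mid (Bob): max(-16, -17) = -16
e (Quinn): min(-6, -11, -19) = -19
f (Quinn): min(-4, 13) = -4
g (Quinn): min(-1, 11) = -1
Right (Bob): max(-19, -4, -1) = -1
S0 (Quinn): min(3, -16, -1) = -16
Quinn at S0 wants the lowest of {Left=3, Mid=-16, Right=-1}, so chooses Mid.

Mid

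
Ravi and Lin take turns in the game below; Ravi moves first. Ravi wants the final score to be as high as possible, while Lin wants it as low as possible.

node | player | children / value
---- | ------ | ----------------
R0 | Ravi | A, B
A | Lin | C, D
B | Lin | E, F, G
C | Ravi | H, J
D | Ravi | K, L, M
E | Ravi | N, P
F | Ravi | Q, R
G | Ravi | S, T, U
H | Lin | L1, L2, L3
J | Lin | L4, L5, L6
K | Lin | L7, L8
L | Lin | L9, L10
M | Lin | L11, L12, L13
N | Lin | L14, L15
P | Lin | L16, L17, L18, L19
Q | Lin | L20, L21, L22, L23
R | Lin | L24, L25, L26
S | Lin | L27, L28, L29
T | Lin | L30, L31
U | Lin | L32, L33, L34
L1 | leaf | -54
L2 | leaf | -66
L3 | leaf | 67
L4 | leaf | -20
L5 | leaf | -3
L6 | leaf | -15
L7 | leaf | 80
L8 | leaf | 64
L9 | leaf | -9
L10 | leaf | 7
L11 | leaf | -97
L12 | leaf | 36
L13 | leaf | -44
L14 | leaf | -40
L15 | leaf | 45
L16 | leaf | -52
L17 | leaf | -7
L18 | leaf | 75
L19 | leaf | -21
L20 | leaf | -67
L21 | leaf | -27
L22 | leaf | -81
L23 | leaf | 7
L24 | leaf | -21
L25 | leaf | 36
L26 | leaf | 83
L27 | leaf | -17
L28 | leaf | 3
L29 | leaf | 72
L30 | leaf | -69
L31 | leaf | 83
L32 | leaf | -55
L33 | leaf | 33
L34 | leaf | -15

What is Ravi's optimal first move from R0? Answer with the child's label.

A

H (Lin): min(-54, -66, 67) = -66
J (Lin): min(-20, -3, -15) = -20
C (Ravi): max(-66, -20) = -20
K (Lin): min(80, 64) = 64
L (Lin): min(-9, 7) = -9
M (Lin): min(-97, 36, -44) = -97
D (Ravi): max(64, -9, -97) = 64
A (Lin): min(-20, 64) = -20
N (Lin): min(-40, 45) = -40
P (Lin): min(-52, -7, 75, -21) = -52
E (Ravi): max(-40, -52) = -40
Q (Lin): min(-67, -27, -81, 7) = -81
R (Lin): min(-21, 36, 83) = -21
F (Ravi): max(-81, -21) = -21
S (Lin): min(-17, 3, 72) = -17
T (Lin): min(-69, 83) = -69
U (Lin): min(-55, 33, -15) = -55
G (Ravi): max(-17, -69, -55) = -17
B (Lin): min(-40, -21, -17) = -40
R0 (Ravi): max(-20, -40) = -20
Ravi at R0 wants the highest of {A=-20, B=-40}, so chooses A.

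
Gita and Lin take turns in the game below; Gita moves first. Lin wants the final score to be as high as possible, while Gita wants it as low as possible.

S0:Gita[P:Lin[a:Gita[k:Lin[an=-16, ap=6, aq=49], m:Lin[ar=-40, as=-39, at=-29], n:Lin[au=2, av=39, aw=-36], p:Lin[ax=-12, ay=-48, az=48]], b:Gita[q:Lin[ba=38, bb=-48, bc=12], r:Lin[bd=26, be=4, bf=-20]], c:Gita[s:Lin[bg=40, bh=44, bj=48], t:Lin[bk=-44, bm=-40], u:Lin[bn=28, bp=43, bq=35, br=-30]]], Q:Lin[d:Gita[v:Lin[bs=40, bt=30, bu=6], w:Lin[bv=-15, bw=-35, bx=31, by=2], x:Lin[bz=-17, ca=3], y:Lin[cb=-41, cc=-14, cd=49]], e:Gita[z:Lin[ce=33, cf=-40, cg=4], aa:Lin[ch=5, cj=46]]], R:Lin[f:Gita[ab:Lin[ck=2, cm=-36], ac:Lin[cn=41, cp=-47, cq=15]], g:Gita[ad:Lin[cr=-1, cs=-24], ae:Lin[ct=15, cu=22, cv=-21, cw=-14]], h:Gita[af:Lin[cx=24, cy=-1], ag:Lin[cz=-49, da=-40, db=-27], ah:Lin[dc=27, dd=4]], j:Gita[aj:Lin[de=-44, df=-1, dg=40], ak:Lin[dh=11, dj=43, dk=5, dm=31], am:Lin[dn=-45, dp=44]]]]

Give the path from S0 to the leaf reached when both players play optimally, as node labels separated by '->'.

S0 -> P -> b -> r -> bd

k (Lin): max(-16, 6, 49) = 49
m (Lin): max(-40, -39, -29) = -29
n (Lin): max(2, 39, -36) = 39
p (Lin): max(-12, -48, 48) = 48
a (Gita): min(49, -29, 39, 48) = -29
q (Lin): max(38, -48, 12) = 38
r (Lin): max(26, 4, -20) = 26
b (Gita): min(38, 26) = 26
s (Lin): max(40, 44, 48) = 48
t (Lin): max(-44, -40) = -40
u (Lin): max(28, 43, 35, -30) = 43
c (Gita): min(48, -40, 43) = -40
P (Lin): max(-29, 26, -40) = 26
v (Lin): max(40, 30, 6) = 40
w (Lin): max(-15, -35, 31, 2) = 31
x (Lin): max(-17, 3) = 3
y (Lin): max(-41, -14, 49) = 49
d (Gita): min(40, 31, 3, 49) = 3
z (Lin): max(33, -40, 4) = 33
aa (Lin): max(5, 46) = 46
e (Gita): min(33, 46) = 33
Q (Lin): max(3, 33) = 33
ab (Lin): max(2, -36) = 2
ac (Lin): max(41, -47, 15) = 41
f (Gita): min(2, 41) = 2
ad (Lin): max(-1, -24) = -1
ae (Lin): max(15, 22, -21, -14) = 22
g (Gita): min(-1, 22) = -1
af (Lin): max(24, -1) = 24
ag (Lin): max(-49, -40, -27) = -27
ah (Lin): max(27, 4) = 27
h (Gita): min(24, -27, 27) = -27
aj (Lin): max(-44, -1, 40) = 40
ak (Lin): max(11, 43, 5, 31) = 43
am (Lin): max(-45, 44) = 44
j (Gita): min(40, 43, 44) = 40
R (Lin): max(2, -1, -27, 40) = 40
S0 (Gita): min(26, 33, 40) = 26
At S0, Gita picks P (lowest: 26).
At P, Lin picks b (highest: 26).
At b, Gita picks r (lowest: 26).
At r, Lin picks bd (highest: 26).
Terminal value 26.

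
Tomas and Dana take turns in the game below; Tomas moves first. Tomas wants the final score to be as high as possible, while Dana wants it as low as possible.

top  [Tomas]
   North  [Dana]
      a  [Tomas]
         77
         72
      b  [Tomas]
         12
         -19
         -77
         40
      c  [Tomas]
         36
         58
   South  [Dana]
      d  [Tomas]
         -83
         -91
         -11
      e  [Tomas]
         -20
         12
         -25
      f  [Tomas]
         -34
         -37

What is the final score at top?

a (Tomas): max(77, 72) = 77
b (Tomas): max(12, -19, -77, 40) = 40
c (Tomas): max(36, 58) = 58
North (Dana): min(77, 40, 58) = 40
d (Tomas): max(-83, -91, -11) = -11
e (Tomas): max(-20, 12, -25) = 12
f (Tomas): max(-34, -37) = -34
South (Dana): min(-11, 12, -34) = -34
top (Tomas): max(40, -34) = 40

40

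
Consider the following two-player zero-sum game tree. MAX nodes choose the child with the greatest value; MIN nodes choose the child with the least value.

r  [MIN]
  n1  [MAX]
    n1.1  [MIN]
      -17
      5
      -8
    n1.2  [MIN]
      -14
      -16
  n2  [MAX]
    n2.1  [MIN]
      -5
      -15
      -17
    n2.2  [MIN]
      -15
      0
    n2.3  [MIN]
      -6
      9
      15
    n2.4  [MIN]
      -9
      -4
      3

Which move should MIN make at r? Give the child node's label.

n1.1 (MIN): min(-17, 5, -8) = -17
n1.2 (MIN): min(-14, -16) = -16
n1 (MAX): max(-17, -16) = -16
n2.1 (MIN): min(-5, -15, -17) = -17
n2.2 (MIN): min(-15, 0) = -15
n2.3 (MIN): min(-6, 9, 15) = -6
n2.4 (MIN): min(-9, -4, 3) = -9
n2 (MAX): max(-17, -15, -6, -9) = -6
r (MIN): min(-16, -6) = -16
MIN at r wants the lowest of {n1=-16, n2=-6}, so chooses n1.

n1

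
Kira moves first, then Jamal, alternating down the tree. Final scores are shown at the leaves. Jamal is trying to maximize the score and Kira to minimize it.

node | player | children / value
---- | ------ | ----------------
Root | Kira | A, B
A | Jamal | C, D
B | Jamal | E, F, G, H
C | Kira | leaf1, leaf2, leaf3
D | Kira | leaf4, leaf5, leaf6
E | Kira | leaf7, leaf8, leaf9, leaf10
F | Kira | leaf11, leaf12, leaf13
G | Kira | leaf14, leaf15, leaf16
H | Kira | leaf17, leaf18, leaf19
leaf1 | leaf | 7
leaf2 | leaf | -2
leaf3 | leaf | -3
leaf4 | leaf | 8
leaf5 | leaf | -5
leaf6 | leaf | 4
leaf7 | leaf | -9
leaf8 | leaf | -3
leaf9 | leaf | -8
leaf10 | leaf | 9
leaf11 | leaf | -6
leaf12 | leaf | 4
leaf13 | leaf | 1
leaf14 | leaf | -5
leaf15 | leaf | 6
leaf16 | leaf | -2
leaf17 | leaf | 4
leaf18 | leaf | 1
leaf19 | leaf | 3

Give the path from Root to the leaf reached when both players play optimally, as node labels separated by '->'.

C (Kira): min(7, -2, -3) = -3
D (Kira): min(8, -5, 4) = -5
A (Jamal): max(-3, -5) = -3
E (Kira): min(-9, -3, -8, 9) = -9
F (Kira): min(-6, 4, 1) = -6
G (Kira): min(-5, 6, -2) = -5
H (Kira): min(4, 1, 3) = 1
B (Jamal): max(-9, -6, -5, 1) = 1
Root (Kira): min(-3, 1) = -3
At Root, Kira picks A (lowest: -3).
At A, Jamal picks C (highest: -3).
At C, Kira picks leaf3 (lowest: -3).
Terminal value -3.

Root -> A -> C -> leaf3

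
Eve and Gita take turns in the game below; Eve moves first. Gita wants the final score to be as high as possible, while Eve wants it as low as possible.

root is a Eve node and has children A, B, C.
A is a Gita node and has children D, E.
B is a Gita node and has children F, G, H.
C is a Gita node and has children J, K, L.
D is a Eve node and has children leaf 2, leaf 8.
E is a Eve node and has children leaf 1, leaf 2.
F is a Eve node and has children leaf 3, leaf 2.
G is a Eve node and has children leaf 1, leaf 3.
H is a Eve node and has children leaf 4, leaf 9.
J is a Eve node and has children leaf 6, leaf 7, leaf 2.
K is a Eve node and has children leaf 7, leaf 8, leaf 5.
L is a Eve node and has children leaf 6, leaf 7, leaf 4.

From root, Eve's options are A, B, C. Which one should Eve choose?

D (Eve): min(2, 8) = 2
E (Eve): min(1, 2) = 1
A (Gita): max(2, 1) = 2
F (Eve): min(3, 2) = 2
G (Eve): min(1, 3) = 1
H (Eve): min(4, 9) = 4
B (Gita): max(2, 1, 4) = 4
J (Eve): min(6, 7, 2) = 2
K (Eve): min(7, 8, 5) = 5
L (Eve): min(6, 7, 4) = 4
C (Gita): max(2, 5, 4) = 5
root (Eve): min(2, 4, 5) = 2
Eve at root wants the lowest of {A=2, B=4, C=5}, so chooses A.

A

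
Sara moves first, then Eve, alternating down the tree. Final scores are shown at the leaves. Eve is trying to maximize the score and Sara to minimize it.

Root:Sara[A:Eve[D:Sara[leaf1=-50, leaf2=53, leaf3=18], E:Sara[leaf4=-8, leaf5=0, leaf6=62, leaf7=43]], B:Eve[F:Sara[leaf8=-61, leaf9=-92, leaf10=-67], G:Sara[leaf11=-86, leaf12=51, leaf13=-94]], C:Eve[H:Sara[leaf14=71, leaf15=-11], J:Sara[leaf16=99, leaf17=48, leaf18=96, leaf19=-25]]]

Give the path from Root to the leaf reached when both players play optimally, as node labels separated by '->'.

D (Sara): min(-50, 53, 18) = -50
E (Sara): min(-8, 0, 62, 43) = -8
A (Eve): max(-50, -8) = -8
F (Sara): min(-61, -92, -67) = -92
G (Sara): min(-86, 51, -94) = -94
B (Eve): max(-92, -94) = -92
H (Sara): min(71, -11) = -11
J (Sara): min(99, 48, 96, -25) = -25
C (Eve): max(-11, -25) = -11
Root (Sara): min(-8, -92, -11) = -92
At Root, Sara picks B (lowest: -92).
At B, Eve picks F (highest: -92).
At F, Sara picks leaf9 (lowest: -92).
Terminal value -92.

Root -> B -> F -> leaf9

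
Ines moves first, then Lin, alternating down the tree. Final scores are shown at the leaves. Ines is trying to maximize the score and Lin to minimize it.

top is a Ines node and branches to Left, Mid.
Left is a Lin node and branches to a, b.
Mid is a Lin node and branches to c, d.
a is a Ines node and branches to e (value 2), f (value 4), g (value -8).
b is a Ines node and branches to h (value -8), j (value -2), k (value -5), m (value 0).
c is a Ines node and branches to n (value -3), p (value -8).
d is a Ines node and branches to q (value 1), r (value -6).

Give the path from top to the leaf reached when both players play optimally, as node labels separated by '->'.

top -> Left -> b -> m

a (Ines): max(2, 4, -8) = 4
b (Ines): max(-8, -2, -5, 0) = 0
Left (Lin): min(4, 0) = 0
c (Ines): max(-3, -8) = -3
d (Ines): max(1, -6) = 1
Mid (Lin): min(-3, 1) = -3
top (Ines): max(0, -3) = 0
At top, Ines picks Left (highest: 0).
At Left, Lin picks b (lowest: 0).
At b, Ines picks m (highest: 0).
Terminal value 0.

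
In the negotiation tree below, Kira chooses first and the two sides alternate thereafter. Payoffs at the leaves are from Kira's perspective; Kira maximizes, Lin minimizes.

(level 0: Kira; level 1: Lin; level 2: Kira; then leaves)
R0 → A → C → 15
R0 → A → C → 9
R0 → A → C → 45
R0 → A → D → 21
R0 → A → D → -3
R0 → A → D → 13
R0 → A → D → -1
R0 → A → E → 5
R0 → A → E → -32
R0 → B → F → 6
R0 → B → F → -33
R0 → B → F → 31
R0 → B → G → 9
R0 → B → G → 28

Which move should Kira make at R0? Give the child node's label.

C (Kira): max(15, 9, 45) = 45
D (Kira): max(21, -3, 13, -1) = 21
E (Kira): max(5, -32) = 5
A (Lin): min(45, 21, 5) = 5
F (Kira): max(6, -33, 31) = 31
G (Kira): max(9, 28) = 28
B (Lin): min(31, 28) = 28
R0 (Kira): max(5, 28) = 28
Kira at R0 wants the highest of {A=5, B=28}, so chooses B.

B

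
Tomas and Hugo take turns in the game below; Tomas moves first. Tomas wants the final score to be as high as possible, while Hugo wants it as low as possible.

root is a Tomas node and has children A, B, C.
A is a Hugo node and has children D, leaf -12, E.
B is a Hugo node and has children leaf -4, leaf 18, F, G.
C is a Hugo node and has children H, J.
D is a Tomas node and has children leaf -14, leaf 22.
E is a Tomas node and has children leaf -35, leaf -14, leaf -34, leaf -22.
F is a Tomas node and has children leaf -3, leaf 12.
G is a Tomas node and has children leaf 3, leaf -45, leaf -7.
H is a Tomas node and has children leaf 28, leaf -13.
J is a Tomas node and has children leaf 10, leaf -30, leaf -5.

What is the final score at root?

10

D (Tomas): max(-14, 22) = 22
E (Tomas): max(-35, -14, -34, -22) = -14
A (Hugo): min(22, -12, -14) = -14
F (Tomas): max(-3, 12) = 12
G (Tomas): max(3, -45, -7) = 3
B (Hugo): min(-4, 18, 12, 3) = -4
H (Tomas): max(28, -13) = 28
J (Tomas): max(10, -30, -5) = 10
C (Hugo): min(28, 10) = 10
root (Tomas): max(-14, -4, 10) = 10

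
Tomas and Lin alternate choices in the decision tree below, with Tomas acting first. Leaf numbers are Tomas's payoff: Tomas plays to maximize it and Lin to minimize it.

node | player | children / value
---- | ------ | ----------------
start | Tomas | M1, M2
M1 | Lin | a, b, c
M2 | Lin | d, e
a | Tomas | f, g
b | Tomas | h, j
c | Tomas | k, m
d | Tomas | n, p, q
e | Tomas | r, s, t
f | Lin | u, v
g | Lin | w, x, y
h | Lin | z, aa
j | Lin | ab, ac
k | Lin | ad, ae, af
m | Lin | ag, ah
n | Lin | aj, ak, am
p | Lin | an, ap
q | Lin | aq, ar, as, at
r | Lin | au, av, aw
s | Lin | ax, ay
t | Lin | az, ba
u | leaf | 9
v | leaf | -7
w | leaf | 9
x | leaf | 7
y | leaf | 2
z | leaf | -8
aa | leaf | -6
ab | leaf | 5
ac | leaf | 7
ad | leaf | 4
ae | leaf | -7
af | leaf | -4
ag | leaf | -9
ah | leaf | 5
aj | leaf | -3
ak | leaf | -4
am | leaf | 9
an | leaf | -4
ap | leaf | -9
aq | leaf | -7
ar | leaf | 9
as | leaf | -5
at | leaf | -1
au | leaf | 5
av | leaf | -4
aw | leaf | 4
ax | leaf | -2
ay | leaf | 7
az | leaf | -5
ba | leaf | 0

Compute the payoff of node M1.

-7

f (Lin): min(9, -7) = -7
g (Lin): min(9, 7, 2) = 2
a (Tomas): max(-7, 2) = 2
h (Lin): min(-8, -6) = -8
j (Lin): min(5, 7) = 5
b (Tomas): max(-8, 5) = 5
k (Lin): min(4, -7, -4) = -7
m (Lin): min(-9, 5) = -9
c (Tomas): max(-7, -9) = -7
M1 (Lin): min(2, 5, -7) = -7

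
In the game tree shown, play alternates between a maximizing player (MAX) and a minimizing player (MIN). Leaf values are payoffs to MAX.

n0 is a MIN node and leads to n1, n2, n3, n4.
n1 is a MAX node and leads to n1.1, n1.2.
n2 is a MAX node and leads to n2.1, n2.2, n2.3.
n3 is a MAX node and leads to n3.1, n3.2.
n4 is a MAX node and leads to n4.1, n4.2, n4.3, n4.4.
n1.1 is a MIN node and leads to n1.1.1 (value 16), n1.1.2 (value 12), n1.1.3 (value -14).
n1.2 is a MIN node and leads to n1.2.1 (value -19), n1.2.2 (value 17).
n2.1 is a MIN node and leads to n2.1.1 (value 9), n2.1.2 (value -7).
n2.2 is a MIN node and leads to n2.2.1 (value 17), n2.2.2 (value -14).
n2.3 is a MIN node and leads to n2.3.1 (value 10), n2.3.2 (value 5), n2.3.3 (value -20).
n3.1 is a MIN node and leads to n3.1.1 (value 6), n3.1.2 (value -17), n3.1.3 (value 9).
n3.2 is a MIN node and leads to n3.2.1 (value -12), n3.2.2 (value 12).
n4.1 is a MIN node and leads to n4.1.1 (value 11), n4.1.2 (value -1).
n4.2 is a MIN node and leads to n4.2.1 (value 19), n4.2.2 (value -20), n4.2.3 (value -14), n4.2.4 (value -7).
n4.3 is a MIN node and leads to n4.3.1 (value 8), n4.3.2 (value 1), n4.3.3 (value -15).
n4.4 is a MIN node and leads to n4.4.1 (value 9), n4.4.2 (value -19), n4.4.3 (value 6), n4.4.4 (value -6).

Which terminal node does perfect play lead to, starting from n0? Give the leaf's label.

n1.1 (MIN): min(16, 12, -14) = -14
n1.2 (MIN): min(-19, 17) = -19
n1 (MAX): max(-14, -19) = -14
n2.1 (MIN): min(9, -7) = -7
n2.2 (MIN): min(17, -14) = -14
n2.3 (MIN): min(10, 5, -20) = -20
n2 (MAX): max(-7, -14, -20) = -7
n3.1 (MIN): min(6, -17, 9) = -17
n3.2 (MIN): min(-12, 12) = -12
n3 (MAX): max(-17, -12) = -12
n4.1 (MIN): min(11, -1) = -1
n4.2 (MIN): min(19, -20, -14, -7) = -20
n4.3 (MIN): min(8, 1, -15) = -15
n4.4 (MIN): min(9, -19, 6, -6) = -19
n4 (MAX): max(-1, -20, -15, -19) = -1
n0 (MIN): min(-14, -7, -12, -1) = -14
At n0, MIN picks n1 (lowest: -14).
At n1, MAX picks n1.1 (highest: -14).
At n1.1, MIN picks n1.1.3 (lowest: -14).
Terminal value -14.

n1.1.3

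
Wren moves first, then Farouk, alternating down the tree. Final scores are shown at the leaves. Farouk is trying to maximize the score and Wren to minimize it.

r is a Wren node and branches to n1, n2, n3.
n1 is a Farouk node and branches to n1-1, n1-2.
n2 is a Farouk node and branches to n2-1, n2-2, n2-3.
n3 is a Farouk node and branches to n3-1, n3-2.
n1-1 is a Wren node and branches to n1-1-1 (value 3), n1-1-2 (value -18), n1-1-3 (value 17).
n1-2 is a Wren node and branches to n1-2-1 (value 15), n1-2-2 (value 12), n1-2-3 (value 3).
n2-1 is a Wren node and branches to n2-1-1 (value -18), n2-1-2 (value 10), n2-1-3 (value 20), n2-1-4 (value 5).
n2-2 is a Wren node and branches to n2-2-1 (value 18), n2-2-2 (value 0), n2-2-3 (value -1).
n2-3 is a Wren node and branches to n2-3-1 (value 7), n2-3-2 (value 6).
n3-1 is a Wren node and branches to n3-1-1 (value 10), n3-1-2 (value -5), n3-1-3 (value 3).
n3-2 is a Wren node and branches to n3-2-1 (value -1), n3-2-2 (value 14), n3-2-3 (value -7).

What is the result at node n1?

n1-1 (Wren): min(3, -18, 17) = -18
n1-2 (Wren): min(15, 12, 3) = 3
n1 (Farouk): max(-18, 3) = 3

3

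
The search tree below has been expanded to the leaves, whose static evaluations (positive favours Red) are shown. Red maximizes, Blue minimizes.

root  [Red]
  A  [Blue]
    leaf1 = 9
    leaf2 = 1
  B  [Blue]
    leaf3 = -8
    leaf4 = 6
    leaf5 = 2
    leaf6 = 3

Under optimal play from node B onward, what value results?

B (Blue): min(-8, 6, 2, 3) = -8

-8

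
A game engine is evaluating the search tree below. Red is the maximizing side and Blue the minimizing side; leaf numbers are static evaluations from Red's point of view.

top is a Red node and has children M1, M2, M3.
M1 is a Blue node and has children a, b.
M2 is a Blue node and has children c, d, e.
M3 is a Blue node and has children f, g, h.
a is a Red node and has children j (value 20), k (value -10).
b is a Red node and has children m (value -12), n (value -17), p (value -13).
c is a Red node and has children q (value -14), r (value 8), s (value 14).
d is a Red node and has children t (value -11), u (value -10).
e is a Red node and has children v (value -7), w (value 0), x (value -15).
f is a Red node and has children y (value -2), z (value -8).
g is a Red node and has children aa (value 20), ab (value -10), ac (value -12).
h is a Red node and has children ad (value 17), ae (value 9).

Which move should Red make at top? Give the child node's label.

a (Red): max(20, -10) = 20
b (Red): max(-12, -17, -13) = -12
M1 (Blue): min(20, -12) = -12
c (Red): max(-14, 8, 14) = 14
d (Red): max(-11, -10) = -10
e (Red): max(-7, 0, -15) = 0
M2 (Blue): min(14, -10, 0) = -10
f (Red): max(-2, -8) = -2
g (Red): max(20, -10, -12) = 20
h (Red): max(17, 9) = 17
M3 (Blue): min(-2, 20, 17) = -2
top (Red): max(-12, -10, -2) = -2
Red at top wants the highest of {M1=-12, M2=-10, M3=-2}, so chooses M3.

M3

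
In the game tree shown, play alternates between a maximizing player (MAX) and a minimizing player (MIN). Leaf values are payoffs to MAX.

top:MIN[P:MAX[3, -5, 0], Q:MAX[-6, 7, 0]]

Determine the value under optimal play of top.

P (MAX): max(3, -5, 0) = 3
Q (MAX): max(-6, 7, 0) = 7
top (MIN): min(3, 7) = 3

3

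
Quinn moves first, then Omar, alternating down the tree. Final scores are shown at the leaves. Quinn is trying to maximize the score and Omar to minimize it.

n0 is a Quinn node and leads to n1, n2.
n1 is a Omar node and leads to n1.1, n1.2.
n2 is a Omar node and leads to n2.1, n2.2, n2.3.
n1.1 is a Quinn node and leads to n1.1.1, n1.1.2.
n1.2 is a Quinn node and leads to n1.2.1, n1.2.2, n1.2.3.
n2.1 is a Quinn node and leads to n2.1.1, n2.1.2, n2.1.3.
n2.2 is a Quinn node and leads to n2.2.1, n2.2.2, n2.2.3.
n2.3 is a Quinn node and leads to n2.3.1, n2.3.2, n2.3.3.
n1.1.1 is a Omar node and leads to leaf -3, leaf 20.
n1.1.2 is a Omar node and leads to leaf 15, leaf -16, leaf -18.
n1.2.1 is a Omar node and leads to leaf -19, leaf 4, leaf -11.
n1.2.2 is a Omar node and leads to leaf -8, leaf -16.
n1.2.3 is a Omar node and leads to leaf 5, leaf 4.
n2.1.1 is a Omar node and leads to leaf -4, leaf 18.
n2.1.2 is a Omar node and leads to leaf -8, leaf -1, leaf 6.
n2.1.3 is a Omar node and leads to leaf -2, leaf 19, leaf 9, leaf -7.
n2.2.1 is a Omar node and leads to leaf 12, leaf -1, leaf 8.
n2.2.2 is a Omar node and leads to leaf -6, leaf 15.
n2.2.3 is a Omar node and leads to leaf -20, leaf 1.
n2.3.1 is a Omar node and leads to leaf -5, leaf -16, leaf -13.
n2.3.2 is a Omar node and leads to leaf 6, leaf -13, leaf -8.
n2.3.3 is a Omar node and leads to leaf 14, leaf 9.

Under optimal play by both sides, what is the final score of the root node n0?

n1.1.1 (Omar): min(-3, 20) = -3
n1.1.2 (Omar): min(15, -16, -18) = -18
n1.1 (Quinn): max(-3, -18) = -3
n1.2.1 (Omar): min(-19, 4, -11) = -19
n1.2.2 (Omar): min(-8, -16) = -16
n1.2.3 (Omar): min(5, 4) = 4
n1.2 (Quinn): max(-19, -16, 4) = 4
n1 (Omar): min(-3, 4) = -3
n2.1.1 (Omar): min(-4, 18) = -4
n2.1.2 (Omar): min(-8, -1, 6) = -8
n2.1.3 (Omar): min(-2, 19, 9, -7) = -7
n2.1 (Quinn): max(-4, -8, -7) = -4
n2.2.1 (Omar): min(12, -1, 8) = -1
n2.2.2 (Omar): min(-6, 15) = -6
n2.2.3 (Omar): min(-20, 1) = -20
n2.2 (Quinn): max(-1, -6, -20) = -1
n2.3.1 (Omar): min(-5, -16, -13) = -16
n2.3.2 (Omar): min(6, -13, -8) = -13
n2.3.3 (Omar): min(14, 9) = 9
n2.3 (Quinn): max(-16, -13, 9) = 9
n2 (Omar): min(-4, -1, 9) = -4
n0 (Quinn): max(-3, -4) = -3

-3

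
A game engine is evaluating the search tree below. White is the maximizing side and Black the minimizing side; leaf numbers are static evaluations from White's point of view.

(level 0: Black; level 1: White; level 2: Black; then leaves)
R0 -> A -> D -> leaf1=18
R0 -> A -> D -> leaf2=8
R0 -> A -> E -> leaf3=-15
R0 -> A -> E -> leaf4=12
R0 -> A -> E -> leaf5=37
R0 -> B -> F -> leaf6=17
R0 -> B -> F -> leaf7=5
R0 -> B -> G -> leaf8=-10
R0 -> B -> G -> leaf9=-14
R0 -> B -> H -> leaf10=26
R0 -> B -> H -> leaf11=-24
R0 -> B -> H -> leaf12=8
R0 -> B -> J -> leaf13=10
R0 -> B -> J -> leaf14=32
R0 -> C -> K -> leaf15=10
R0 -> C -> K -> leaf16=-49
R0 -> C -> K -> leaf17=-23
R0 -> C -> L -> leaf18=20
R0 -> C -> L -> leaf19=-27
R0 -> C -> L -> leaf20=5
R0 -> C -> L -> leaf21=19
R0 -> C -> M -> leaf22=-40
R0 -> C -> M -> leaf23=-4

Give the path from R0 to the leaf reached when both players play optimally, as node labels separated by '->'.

D (Black): min(18, 8) = 8
E (Black): min(-15, 12, 37) = -15
A (White): max(8, -15) = 8
F (Black): min(17, 5) = 5
G (Black): min(-10, -14) = -14
H (Black): min(26, -24, 8) = -24
J (Black): min(10, 32) = 10
B (White): max(5, -14, -24, 10) = 10
K (Black): min(10, -49, -23) = -49
L (Black): min(20, -27, 5, 19) = -27
M (Black): min(-40, -4) = -40
C (White): max(-49, -27, -40) = -27
R0 (Black): min(8, 10, -27) = -27
At R0, Black picks C (lowest: -27).
At C, White picks L (highest: -27).
At L, Black picks leaf19 (lowest: -27).
Terminal value -27.

R0 -> C -> L -> leaf19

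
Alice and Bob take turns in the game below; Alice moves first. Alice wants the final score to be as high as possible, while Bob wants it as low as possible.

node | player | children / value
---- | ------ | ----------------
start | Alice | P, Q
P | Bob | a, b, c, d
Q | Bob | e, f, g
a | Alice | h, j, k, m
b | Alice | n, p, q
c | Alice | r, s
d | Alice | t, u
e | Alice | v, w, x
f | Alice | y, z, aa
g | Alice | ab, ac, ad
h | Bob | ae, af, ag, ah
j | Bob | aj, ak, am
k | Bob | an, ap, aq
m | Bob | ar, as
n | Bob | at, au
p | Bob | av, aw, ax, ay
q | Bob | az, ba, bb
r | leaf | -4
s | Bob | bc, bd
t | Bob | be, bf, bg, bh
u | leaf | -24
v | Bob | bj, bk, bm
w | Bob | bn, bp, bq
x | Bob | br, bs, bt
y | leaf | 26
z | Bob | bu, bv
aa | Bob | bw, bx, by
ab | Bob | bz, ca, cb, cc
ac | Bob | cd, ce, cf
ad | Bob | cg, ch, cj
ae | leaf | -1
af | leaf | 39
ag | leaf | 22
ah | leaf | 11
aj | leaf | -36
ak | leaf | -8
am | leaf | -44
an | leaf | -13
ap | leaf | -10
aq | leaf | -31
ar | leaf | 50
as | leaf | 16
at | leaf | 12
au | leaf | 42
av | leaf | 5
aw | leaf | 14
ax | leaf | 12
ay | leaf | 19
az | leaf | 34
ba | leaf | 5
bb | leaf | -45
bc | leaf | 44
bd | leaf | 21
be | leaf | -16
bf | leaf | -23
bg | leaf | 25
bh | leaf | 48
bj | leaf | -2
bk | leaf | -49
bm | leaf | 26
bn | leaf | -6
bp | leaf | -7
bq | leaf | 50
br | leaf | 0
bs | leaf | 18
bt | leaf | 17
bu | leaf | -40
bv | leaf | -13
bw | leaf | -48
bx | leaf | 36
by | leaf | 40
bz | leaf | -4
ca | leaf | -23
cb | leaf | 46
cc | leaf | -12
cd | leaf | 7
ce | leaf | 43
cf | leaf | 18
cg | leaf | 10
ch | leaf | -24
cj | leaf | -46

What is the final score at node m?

m (Bob): min(50, 16) = 16

16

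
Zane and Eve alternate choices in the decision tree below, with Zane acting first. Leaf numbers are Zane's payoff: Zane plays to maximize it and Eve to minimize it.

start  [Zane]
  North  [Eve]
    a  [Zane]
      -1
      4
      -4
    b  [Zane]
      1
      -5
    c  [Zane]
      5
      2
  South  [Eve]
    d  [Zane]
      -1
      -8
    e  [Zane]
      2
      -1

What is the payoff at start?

a (Zane): max(-1, 4, -4) = 4
b (Zane): max(1, -5) = 1
c (Zane): max(5, 2) = 5
North (Eve): min(4, 1, 5) = 1
d (Zane): max(-1, -8) = -1
e (Zane): max(2, -1) = 2
South (Eve): min(-1, 2) = -1
start (Zane): max(1, -1) = 1

1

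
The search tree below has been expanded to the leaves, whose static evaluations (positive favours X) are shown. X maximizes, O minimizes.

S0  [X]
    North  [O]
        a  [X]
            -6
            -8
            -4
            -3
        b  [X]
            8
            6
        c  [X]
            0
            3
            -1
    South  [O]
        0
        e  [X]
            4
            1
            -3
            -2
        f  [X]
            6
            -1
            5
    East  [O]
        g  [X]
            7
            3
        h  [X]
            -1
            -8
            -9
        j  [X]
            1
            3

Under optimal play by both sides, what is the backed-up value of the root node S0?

0

a (X): max(-6, -8, -4, -3) = -3
b (X): max(8, 6) = 8
c (X): max(0, 3, -1) = 3
North (O): min(-3, 8, 3) = -3
e (X): max(4, 1, -3, -2) = 4
f (X): max(6, -1, 5) = 6
South (O): min(0, 4, 6) = 0
g (X): max(7, 3) = 7
h (X): max(-1, -8, -9) = -1
j (X): max(1, 3) = 3
East (O): min(7, -1, 3) = -1
S0 (X): max(-3, 0, -1) = 0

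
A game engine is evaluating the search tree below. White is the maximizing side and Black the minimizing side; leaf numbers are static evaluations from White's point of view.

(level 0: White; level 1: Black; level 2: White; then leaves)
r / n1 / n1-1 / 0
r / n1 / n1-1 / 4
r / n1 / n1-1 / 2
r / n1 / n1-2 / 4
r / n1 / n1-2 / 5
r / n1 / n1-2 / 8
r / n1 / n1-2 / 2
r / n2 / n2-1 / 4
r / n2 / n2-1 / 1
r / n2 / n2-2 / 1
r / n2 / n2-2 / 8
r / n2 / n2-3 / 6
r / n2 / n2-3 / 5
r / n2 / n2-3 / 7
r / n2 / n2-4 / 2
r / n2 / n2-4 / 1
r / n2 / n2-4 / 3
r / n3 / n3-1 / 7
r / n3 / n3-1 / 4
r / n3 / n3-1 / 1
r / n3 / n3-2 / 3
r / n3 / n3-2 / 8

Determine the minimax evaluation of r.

7

n1-1 (White): max(0, 4, 2) = 4
n1-2 (White): max(4, 5, 8, 2) = 8
n1 (Black): min(4, 8) = 4
n2-1 (White): max(4, 1) = 4
n2-2 (White): max(1, 8) = 8
n2-3 (White): max(6, 5, 7) = 7
n2-4 (White): max(2, 1, 3) = 3
n2 (Black): min(4, 8, 7, 3) = 3
n3-1 (White): max(7, 4, 1) = 7
n3-2 (White): max(3, 8) = 8
n3 (Black): min(7, 8) = 7
r (White): max(4, 3, 7) = 7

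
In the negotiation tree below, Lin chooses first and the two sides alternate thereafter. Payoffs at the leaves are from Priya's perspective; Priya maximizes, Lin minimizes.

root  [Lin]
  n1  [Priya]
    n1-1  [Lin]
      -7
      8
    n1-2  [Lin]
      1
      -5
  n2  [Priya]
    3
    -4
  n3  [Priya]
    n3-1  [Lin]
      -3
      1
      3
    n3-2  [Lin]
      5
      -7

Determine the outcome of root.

-5

n1-1 (Lin): min(-7, 8) = -7
n1-2 (Lin): min(1, -5) = -5
n1 (Priya): max(-7, -5) = -5
n2 (Priya): max(3, -4) = 3
n3-1 (Lin): min(-3, 1, 3) = -3
n3-2 (Lin): min(5, -7) = -7
n3 (Priya): max(-3, -7) = -3
root (Lin): min(-5, 3, -3) = -5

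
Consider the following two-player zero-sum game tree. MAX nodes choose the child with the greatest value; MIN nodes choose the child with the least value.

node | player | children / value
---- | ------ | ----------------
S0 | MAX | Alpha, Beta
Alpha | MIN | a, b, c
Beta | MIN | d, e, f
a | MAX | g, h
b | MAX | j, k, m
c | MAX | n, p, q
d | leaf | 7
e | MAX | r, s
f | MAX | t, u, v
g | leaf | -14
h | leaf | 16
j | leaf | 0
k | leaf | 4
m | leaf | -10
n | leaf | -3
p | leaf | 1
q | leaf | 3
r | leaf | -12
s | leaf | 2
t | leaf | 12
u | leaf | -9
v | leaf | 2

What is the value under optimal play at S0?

3

a (MAX): max(-14, 16) = 16
b (MAX): max(0, 4, -10) = 4
c (MAX): max(-3, 1, 3) = 3
Alpha (MIN): min(16, 4, 3) = 3
e (MAX): max(-12, 2) = 2
f (MAX): max(12, -9, 2) = 12
Beta (MIN): min(7, 2, 12) = 2
S0 (MAX): max(3, 2) = 3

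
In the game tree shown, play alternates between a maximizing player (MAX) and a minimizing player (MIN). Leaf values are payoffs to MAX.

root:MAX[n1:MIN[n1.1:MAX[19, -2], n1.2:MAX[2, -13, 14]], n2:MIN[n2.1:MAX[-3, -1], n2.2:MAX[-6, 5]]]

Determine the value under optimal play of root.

n1.1 (MAX): max(19, -2) = 19
n1.2 (MAX): max(2, -13, 14) = 14
n1 (MIN): min(19, 14) = 14
n2.1 (MAX): max(-3, -1) = -1
n2.2 (MAX): max(-6, 5) = 5
n2 (MIN): min(-1, 5) = -1
root (MAX): max(14, -1) = 14

14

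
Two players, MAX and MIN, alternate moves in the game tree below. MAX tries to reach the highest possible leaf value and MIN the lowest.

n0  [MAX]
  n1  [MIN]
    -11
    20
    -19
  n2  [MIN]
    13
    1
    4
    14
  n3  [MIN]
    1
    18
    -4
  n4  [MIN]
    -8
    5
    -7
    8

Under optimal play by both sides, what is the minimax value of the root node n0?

1

n1 (MIN): min(-11, 20, -19) = -19
n2 (MIN): min(13, 1, 4, 14) = 1
n3 (MIN): min(1, 18, -4) = -4
n4 (MIN): min(-8, 5, -7, 8) = -8
n0 (MAX): max(-19, 1, -4, -8) = 1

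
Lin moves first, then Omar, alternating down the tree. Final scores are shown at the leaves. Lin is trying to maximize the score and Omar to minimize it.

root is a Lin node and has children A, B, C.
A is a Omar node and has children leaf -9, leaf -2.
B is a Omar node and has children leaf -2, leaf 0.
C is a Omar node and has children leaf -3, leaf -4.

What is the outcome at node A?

A (Omar): min(-9, -2) = -9

-9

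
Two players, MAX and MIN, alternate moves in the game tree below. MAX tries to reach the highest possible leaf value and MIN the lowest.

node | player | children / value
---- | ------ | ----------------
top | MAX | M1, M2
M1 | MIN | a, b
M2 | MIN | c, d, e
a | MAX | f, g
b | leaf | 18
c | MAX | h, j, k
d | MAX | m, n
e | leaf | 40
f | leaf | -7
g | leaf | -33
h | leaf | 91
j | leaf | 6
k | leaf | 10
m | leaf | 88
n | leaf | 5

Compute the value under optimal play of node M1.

a (MAX): max(-7, -33) = -7
M1 (MIN): min(-7, 18) = -7

-7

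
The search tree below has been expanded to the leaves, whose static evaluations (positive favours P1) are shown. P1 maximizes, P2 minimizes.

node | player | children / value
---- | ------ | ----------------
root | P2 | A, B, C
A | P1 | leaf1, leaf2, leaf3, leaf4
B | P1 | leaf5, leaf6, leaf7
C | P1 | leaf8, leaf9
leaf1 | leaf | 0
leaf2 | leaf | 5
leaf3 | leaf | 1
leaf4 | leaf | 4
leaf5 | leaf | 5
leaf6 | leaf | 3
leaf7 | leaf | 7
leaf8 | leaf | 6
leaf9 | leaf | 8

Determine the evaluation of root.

5

A (P1): max(0, 5, 1, 4) = 5
B (P1): max(5, 3, 7) = 7
C (P1): max(6, 8) = 8
root (P2): min(5, 7, 8) = 5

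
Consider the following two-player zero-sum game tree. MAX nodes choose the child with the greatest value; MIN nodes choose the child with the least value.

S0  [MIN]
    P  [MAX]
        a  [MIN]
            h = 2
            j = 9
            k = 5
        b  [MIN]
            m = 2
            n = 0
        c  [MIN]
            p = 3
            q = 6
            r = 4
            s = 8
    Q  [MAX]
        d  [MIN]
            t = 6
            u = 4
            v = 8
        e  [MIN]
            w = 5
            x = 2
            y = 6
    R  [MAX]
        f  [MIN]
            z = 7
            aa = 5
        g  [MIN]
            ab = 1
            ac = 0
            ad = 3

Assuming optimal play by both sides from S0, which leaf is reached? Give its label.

p

a (MIN): min(2, 9, 5) = 2
b (MIN): min(2, 0) = 0
c (MIN): min(3, 6, 4, 8) = 3
P (MAX): max(2, 0, 3) = 3
d (MIN): min(6, 4, 8) = 4
e (MIN): min(5, 2, 6) = 2
Q (MAX): max(4, 2) = 4
f (MIN): min(7, 5) = 5
g (MIN): min(1, 0, 3) = 0
R (MAX): max(5, 0) = 5
S0 (MIN): min(3, 4, 5) = 3
At S0, MIN picks P (lowest: 3).
At P, MAX picks c (highest: 3).
At c, MIN picks p (lowest: 3).
Terminal value 3.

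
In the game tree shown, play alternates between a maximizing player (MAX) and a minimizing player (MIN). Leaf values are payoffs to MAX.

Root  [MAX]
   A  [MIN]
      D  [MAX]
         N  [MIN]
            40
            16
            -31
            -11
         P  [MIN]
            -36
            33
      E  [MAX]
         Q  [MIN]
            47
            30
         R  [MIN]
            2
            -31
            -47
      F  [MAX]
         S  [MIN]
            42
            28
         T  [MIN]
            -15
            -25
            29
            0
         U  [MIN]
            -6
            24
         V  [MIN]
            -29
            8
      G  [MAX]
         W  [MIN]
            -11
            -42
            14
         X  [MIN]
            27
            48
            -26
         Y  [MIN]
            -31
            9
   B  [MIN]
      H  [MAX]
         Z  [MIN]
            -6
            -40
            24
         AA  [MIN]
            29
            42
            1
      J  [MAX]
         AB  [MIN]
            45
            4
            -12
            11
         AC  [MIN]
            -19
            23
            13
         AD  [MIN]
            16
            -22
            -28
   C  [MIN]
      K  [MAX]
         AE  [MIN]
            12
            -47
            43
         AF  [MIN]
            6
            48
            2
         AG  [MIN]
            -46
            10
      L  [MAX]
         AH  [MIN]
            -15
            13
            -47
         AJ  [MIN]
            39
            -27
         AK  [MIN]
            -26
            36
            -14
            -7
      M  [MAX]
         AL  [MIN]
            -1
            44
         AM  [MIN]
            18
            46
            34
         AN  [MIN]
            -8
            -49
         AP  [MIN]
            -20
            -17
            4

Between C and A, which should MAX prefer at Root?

AE (MIN): min(12, -47, 43) = -47
AF (MIN): min(6, 48, 2) = 2
AG (MIN): min(-46, 10) = -46
K (MAX): max(-47, 2, -46) = 2
AH (MIN): min(-15, 13, -47) = -47
AJ (MIN): min(39, -27) = -27
AK (MIN): min(-26, 36, -14, -7) = -26
L (MAX): max(-47, -27, -26) = -26
AL (MIN): min(-1, 44) = -1
AM (MIN): min(18, 46, 34) = 18
AN (MIN): min(-8, -49) = -49
AP (MIN): min(-20, -17, 4) = -20
M (MAX): max(-1, 18, -49, -20) = 18
C (MIN): min(2, -26, 18) = -26
N (MIN): min(40, 16, -31, -11) = -31
P (MIN): min(-36, 33) = -36
D (MAX): max(-31, -36) = -31
Q (MIN): min(47, 30) = 30
R (MIN): min(2, -31, -47) = -47
E (MAX): max(30, -47) = 30
S (MIN): min(42, 28) = 28
T (MIN): min(-15, -25, 29, 0) = -25
U (MIN): min(-6, 24) = -6
V (MIN): min(-29, 8) = -29
F (MAX): max(28, -25, -6, -29) = 28
W (MIN): min(-11, -42, 14) = -42
X (MIN): min(27, 48, -26) = -26
Y (MIN): min(-31, 9) = -31
G (MAX): max(-42, -26, -31) = -26
A (MIN): min(-31, 30, 28, -26) = -31
MAX prefers the higher value; C=-26, A=-31. C is better since -26 > -31.

C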